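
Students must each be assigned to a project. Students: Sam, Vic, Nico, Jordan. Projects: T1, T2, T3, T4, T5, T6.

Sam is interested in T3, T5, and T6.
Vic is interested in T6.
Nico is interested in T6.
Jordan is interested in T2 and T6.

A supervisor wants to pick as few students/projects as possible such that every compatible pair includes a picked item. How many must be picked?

{Sam, Jordan, T6} is a vertex cover of size 3: every edge has an endpoint in this set.
No smaller cover exists because Sam–T5, Vic–T6, Jordan–T2 is a matching of size 3, and a cover must include an endpoint of each of these disjoint edges (König's theorem).

3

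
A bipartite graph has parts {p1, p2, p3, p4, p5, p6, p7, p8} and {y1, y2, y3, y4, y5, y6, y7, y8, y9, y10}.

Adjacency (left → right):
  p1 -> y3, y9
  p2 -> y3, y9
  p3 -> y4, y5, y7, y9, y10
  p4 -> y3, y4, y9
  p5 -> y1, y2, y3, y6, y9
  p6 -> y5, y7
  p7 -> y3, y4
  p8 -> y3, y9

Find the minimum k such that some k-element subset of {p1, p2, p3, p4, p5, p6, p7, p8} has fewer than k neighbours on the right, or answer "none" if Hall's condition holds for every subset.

3

Take S = {p1, p2, p8}. Its neighbourhood is {y3, y9}, so |N(S)| = 2 < |S| = 3.
Every subset of size less than 3 has at least as many neighbours as members, so 3 is the minimum.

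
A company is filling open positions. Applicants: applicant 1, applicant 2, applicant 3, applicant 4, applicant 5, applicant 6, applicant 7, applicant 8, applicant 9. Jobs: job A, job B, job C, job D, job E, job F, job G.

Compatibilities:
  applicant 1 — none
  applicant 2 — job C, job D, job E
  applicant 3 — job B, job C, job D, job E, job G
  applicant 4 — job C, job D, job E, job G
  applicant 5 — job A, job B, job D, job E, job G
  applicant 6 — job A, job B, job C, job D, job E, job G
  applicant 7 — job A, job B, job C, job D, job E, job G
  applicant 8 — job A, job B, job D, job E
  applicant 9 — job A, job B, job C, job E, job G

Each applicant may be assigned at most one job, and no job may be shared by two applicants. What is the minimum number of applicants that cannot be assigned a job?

One maximum matching: applicant 2→job C, applicant 3→job G, applicant 4→job E, applicant 5→job A, applicant 6→job B, applicant 7→job D.
The set {applicant 1, applicant 2, applicant 3, applicant 4, applicant 5, applicant 6, applicant 7, applicant 8, applicant 9} has only 6 neighbours ({job A, job B, job C, job D, job E, job G}), so by Hall's theorem at most 6 of the 9 applicants can be matched.
That matches 6 of the 9, leaving 3 unmatched; no matching can do better.

3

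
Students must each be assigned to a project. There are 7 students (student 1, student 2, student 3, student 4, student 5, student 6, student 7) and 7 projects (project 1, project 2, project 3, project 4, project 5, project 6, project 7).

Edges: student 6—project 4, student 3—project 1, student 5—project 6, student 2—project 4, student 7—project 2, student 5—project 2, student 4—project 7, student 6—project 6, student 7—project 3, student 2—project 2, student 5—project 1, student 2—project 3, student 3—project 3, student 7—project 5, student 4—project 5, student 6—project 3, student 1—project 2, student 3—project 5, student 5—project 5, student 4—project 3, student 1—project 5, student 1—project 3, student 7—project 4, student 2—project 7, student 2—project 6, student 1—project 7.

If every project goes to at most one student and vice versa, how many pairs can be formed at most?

A valid assignment of size 7: student 1-project 5, student 2-project 6, student 3-project 1, student 4-project 7, student 5-project 2, student 6-project 3, student 7-project 4.
All 7 students are matched, so no larger matching exists.

7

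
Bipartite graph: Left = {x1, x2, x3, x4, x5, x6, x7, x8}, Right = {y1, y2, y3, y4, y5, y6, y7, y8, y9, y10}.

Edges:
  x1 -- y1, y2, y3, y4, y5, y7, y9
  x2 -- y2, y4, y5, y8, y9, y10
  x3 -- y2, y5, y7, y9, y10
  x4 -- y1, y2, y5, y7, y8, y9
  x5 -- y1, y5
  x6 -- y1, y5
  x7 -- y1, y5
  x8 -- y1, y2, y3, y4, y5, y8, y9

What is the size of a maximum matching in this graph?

7

For example, pair x1-y3, x2-y10, x3-y7, x4-y9, x5-y5, x6-y1, x8-y4.
The set {x5, x6, x7} has only 2 neighbours ({y1, y5}), so by Hall's theorem at most 7 of the 8 left vertices can be matched.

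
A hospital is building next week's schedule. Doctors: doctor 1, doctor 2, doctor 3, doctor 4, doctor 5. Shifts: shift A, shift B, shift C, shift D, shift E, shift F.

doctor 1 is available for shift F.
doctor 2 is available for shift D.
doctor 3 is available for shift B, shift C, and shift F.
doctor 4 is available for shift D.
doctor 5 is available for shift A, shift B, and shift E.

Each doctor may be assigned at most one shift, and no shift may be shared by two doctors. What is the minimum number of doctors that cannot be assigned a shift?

1

One maximum matching: doctor 1→shift F, doctor 2→shift D, doctor 3→shift B, doctor 5→shift E.
The set {doctor 2, doctor 4} has only 1 neighbour ({shift D}), so by Hall's theorem at most 4 of the 5 doctors can be matched.
That matches 4 of the 5, leaving 1 unmatched; no matching can do better.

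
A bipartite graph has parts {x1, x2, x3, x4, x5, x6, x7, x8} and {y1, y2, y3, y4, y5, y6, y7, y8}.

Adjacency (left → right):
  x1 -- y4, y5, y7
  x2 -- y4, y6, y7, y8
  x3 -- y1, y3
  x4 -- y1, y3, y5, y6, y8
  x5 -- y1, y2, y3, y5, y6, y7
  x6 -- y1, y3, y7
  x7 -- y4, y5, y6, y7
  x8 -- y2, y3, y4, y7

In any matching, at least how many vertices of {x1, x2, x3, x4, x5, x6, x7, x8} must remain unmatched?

0

One maximum matching: x1→y5, x2→y8, x3→y1, x4→y6, x5→y2, x6→y7, x7→y4, x8→y3.
This saturates every left vertex, so 8 is the maximum.
That matches 8 of the 8, leaving 0 unmatched; no matching can do better.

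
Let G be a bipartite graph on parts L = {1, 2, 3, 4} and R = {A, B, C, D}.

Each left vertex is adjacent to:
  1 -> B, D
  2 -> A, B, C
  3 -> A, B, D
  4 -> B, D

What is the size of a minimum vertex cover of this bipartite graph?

The 4 edges 1–D, 2–C, 3–A, 4–B form a matching, so any vertex cover needs at least 4 vertices (one per matched edge).
Conversely {1, 2, 3, 4} meets every edge and has exactly 4 vertices, so 4 is optimal.

4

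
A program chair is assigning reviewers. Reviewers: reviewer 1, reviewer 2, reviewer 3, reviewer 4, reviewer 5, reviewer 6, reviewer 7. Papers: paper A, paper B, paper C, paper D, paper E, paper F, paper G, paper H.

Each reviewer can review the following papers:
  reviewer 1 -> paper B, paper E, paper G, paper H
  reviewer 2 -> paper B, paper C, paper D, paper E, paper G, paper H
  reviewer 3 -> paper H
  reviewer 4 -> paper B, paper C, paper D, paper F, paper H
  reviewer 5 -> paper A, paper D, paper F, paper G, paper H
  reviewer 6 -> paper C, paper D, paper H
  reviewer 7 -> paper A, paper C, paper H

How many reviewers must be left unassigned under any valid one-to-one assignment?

A valid assignment of size 7: reviewer 1–paper E, reviewer 2–paper G, reviewer 3–paper H, reviewer 4–paper B, reviewer 5–paper F, reviewer 6–paper D, reviewer 7–paper C.
This saturates every reviewer, so 7 is the maximum.
That matches 7 of the 7, leaving 0 unmatched; no matching can do better.

0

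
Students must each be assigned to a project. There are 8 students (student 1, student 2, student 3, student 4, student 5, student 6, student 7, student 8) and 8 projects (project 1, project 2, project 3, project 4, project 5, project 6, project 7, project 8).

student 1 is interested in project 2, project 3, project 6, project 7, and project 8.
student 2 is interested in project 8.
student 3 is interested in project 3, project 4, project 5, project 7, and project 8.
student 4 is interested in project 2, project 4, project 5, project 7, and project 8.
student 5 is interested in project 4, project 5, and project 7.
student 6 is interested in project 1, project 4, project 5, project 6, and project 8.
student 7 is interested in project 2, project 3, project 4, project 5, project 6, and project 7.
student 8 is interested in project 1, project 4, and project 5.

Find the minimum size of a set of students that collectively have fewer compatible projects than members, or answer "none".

A matching saturating every student exists, for instance student 1→project 6, student 2→project 8, student 3→project 3, student 4→project 7, student 5→project 5, student 6→project 1, student 7→project 2, student 8→project 4.
By Hall's marriage theorem, this means |N(S)| ≥ |S| for every subset S, so no violating subset exists.

none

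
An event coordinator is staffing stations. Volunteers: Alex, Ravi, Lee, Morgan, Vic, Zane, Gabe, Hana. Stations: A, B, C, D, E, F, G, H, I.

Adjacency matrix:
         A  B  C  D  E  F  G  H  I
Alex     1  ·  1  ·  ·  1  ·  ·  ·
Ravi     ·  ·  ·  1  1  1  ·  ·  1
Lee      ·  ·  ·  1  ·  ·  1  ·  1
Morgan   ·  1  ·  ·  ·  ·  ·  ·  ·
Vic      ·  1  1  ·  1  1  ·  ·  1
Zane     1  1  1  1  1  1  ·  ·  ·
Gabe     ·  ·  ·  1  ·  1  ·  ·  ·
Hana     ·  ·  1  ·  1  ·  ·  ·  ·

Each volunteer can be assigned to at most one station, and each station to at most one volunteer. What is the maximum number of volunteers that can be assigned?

For example, pair Alex–C, Ravi–I, Lee–G, Morgan–B, Vic–F, Zane–A, Gabe–D, Hana–E.
All 8 volunteers are matched, so no larger matching exists.

8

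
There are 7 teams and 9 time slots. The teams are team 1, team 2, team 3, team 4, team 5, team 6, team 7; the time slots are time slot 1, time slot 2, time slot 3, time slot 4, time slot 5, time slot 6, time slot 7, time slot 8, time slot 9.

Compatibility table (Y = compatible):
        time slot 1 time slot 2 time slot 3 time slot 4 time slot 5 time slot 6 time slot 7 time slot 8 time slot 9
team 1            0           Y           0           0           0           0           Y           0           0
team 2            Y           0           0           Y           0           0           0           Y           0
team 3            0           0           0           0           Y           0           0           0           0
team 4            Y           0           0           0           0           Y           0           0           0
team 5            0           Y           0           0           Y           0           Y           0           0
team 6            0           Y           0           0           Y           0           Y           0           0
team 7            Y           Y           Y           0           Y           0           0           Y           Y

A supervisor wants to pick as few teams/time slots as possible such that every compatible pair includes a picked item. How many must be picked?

The 6 edges team 1–time slot 7, team 2–time slot 4, team 3–time slot 5, team 4–time slot 6, team 5–time slot 2, team 7–time slot 8 form a matching, so any vertex cover needs at least 6 vertices (one per matched edge).
Conversely {team 2, team 4, team 7, time slot 2, time slot 5, time slot 7} meets every edge and has exactly 6 vertices, so 6 is optimal.

6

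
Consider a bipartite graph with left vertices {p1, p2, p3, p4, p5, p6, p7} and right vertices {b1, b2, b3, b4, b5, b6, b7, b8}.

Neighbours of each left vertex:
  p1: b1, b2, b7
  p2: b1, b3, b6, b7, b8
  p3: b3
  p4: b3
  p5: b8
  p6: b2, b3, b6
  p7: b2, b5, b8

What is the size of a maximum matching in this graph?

For example, pair p1-b2, p2-b7, p3-b3, p5-b8, p6-b6, p7-b5.
The set {p3, p4} has only 1 neighbour ({b3}), so by Hall's theorem at most 6 of the 7 left vertices can be matched.

6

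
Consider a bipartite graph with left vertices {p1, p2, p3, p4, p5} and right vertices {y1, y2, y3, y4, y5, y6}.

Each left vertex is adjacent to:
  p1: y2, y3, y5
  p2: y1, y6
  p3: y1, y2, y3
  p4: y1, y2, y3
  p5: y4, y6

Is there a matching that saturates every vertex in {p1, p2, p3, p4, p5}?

Yes

For example, pair p1-y2, p2-y6, p3-y1, p4-y3, p5-y4.
Every left vertex is matched, so this matching saturates all of them.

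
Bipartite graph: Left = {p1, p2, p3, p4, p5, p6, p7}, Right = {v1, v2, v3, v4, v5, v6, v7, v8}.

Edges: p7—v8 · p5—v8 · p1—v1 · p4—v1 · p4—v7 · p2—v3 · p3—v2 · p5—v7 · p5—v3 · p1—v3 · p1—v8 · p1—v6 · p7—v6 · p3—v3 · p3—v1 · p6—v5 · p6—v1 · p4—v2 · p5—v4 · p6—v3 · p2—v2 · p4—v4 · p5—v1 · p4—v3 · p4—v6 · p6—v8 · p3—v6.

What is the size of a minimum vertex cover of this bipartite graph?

A maximum matching has 7 edges (e.g. p1–v8, p2–v2, p3–v1, p4–v3, p5–v4, p6–v5, p7–v6).
By König's theorem the minimum vertex cover has the same size. One such cover is {p1, p2, p3, p4, p5, p6, p7}.

7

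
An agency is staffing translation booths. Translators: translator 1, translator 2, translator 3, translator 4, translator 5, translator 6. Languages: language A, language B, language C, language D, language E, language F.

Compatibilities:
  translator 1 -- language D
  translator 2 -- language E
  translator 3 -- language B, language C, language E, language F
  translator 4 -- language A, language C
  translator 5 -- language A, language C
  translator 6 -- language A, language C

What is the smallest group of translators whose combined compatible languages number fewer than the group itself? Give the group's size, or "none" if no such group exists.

Take S = {translator 4, translator 5, translator 6}. Its neighbourhood is {language A, language C}, so |N(S)| = 2 < |S| = 3.
Every subset of size less than 3 has at least as many neighbours as members, so 3 is the minimum.

3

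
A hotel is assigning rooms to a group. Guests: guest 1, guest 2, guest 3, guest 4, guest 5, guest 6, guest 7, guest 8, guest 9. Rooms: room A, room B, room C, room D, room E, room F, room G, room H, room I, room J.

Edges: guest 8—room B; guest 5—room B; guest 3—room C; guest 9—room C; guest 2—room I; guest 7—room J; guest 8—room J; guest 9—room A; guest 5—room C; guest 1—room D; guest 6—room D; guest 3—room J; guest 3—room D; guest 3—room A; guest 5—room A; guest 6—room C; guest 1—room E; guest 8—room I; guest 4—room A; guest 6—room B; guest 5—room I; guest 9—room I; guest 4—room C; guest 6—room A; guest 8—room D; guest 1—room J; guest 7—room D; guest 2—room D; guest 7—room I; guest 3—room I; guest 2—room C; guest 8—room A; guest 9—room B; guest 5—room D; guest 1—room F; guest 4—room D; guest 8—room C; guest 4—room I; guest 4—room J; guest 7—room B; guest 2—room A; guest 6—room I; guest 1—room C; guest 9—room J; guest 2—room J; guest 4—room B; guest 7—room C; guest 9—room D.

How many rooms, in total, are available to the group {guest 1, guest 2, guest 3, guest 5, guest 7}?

The union of neighbours of {guest 1, guest 2, guest 3, guest 5, guest 7} is {room A, room B, room C, room D, room E, room F, room I, room J}, which has 8 elements.
Since |N(S)| = 8 ≥ |S| = 5, Hall's condition holds for this subset.

8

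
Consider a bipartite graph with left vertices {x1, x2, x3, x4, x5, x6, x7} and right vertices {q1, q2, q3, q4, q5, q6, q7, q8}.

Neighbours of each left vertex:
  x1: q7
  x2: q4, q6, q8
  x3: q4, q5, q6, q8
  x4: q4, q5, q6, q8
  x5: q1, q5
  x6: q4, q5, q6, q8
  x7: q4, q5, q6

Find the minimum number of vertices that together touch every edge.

{x1, x5, q4, q5, q6, q8} is a vertex cover of size 6: every edge has an endpoint in this set.
No smaller cover exists because x1–q7, x2–q4, x3–q5, x4–q6, x5–q1, x6–q8 is a matching of size 6, and a cover must include an endpoint of each of these disjoint edges (König's theorem).

6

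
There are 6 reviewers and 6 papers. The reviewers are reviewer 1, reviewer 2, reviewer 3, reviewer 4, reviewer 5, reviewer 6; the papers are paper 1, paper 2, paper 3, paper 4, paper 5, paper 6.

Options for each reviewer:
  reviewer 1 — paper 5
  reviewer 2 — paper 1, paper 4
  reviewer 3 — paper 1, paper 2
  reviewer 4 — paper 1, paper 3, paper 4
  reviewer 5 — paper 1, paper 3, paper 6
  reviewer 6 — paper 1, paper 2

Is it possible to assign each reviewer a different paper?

A valid assignment of size 6: reviewer 1-paper 5, reviewer 2-paper 4, reviewer 3-paper 2, reviewer 4-paper 3, reviewer 5-paper 6, reviewer 6-paper 1.
All 6 reviewers are covered.

Yes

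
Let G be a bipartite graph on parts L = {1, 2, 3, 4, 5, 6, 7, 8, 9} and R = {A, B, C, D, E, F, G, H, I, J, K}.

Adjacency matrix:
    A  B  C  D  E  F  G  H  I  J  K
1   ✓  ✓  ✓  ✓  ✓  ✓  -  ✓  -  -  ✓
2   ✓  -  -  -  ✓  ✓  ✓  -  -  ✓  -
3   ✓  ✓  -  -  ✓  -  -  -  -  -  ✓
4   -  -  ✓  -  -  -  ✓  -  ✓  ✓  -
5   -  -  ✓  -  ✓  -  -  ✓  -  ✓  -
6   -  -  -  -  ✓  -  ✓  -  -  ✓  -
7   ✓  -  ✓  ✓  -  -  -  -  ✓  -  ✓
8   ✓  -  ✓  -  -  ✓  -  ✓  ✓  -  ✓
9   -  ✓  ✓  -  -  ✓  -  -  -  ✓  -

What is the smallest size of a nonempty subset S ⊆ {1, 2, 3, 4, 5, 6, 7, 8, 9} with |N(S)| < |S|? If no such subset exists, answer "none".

A matching saturating every left vertex exists, for instance 1→H, 2→A, 3→E, 4→G, 5→C, 6→J, 7→D, 8→K, 9→B.
By Hall's marriage theorem, this means |N(S)| ≥ |S| for every subset S, so no violating subset exists.

none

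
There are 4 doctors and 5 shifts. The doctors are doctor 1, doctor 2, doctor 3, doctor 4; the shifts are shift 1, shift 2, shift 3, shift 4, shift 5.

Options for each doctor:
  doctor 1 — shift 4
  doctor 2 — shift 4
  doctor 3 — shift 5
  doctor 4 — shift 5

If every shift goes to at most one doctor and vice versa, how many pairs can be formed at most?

2

A valid assignment of size 2: doctor 1-shift 4, doctor 3-shift 5.
The set {doctor 1, doctor 2, doctor 3, doctor 4} has only 2 neighbours ({shift 4, shift 5}), so by Hall's theorem at most 2 of the 4 doctors can be matched.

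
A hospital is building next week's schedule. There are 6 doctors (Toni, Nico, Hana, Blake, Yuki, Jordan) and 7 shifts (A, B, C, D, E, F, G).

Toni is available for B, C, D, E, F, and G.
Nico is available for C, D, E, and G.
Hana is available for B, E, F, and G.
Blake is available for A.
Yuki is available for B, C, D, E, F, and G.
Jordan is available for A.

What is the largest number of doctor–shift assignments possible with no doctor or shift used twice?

One maximum matching: Toni–E, Nico–C, Hana–B, Blake–A, Yuki–G.
The set {Blake, Jordan} has only 1 neighbour ({A}), so by Hall's theorem at most 5 of the 6 doctors can be matched.

5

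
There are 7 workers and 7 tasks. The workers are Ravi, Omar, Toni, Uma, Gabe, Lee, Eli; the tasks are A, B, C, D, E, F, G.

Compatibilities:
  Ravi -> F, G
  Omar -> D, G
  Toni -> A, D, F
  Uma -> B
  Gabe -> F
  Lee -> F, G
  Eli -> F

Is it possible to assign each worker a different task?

No

The set {Ravi, Gabe, Lee, Eli} has only 2 neighbours ({F, G}), so by Hall's theorem at most 5 of the 7 workers can be matched.
Hence no matching covers every worker.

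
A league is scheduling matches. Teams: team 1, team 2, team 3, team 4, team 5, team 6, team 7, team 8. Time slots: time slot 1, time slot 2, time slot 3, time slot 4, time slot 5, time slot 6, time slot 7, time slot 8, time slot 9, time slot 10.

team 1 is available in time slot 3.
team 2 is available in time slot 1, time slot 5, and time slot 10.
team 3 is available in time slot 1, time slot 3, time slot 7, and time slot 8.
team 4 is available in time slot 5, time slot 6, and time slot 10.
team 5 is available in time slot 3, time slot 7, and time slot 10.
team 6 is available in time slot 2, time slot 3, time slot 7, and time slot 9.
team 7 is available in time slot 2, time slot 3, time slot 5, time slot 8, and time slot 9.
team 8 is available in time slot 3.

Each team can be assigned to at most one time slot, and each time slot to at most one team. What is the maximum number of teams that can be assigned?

7

A valid assignment of size 7: team 1-time slot 3, team 2-time slot 1, team 3-time slot 7, team 4-time slot 5, team 5-time slot 10, team 6-time slot 2, team 7-time slot 8.
The set {team 1, team 8} has only 1 neighbour ({time slot 3}), so by Hall's theorem at most 7 of the 8 teams can be matched.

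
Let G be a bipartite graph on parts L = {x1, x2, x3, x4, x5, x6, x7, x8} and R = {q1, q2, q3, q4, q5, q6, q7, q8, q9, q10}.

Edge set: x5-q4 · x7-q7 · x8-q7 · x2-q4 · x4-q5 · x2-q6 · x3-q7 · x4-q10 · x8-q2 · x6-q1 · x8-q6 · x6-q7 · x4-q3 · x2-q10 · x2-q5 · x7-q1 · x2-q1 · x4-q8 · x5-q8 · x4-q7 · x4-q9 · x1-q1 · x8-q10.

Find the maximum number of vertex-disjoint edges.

6

A valid assignment of size 6: x1-q1, x2-q6, x3-q7, x4-q9, x5-q8, x8-q2.
The set {x1, x3, x6, x7} has only 2 neighbours ({q1, q7}), so by Hall's theorem at most 6 of the 8 left vertices can be matched.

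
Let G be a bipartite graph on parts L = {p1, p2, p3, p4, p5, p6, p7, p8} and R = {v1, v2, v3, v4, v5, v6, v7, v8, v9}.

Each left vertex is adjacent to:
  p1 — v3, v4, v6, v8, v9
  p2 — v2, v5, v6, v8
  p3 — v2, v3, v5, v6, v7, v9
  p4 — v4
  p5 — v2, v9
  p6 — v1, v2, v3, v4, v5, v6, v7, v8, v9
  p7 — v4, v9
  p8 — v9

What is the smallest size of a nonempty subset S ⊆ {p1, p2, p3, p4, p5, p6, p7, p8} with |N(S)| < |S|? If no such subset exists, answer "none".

3

Take S = {p4, p7, p8}. Its neighbourhood is {v4, v9}, so |N(S)| = 2 < |S| = 3.
Every subset of size less than 3 has at least as many neighbours as members, so 3 is the minimum.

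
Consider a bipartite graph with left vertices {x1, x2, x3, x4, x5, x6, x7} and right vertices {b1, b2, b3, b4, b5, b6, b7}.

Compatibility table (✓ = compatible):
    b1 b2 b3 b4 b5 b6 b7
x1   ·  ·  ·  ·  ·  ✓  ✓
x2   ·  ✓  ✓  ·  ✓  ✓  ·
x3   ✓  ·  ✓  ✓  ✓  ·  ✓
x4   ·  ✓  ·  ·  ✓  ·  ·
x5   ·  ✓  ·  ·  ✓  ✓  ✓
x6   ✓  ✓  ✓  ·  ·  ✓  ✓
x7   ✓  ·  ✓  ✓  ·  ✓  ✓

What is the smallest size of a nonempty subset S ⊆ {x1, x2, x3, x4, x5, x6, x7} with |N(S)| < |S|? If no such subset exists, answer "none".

A matching saturating every left vertex exists, for instance x1→b6, x2→b3, x3→b4, x4→b2, x5→b5, x6→b1, x7→b7.
By Hall's marriage theorem, this means |N(S)| ≥ |S| for every subset S, so no violating subset exists.

none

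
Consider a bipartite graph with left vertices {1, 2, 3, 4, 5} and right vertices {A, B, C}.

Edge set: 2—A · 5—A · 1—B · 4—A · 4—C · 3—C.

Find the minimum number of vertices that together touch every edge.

3

The 3 edges 1–B, 2–A, 3–C form a matching, so any vertex cover needs at least 3 vertices (one per matched edge).
Conversely {1, A, C} meets every edge and has exactly 3 vertices, so 3 is optimal.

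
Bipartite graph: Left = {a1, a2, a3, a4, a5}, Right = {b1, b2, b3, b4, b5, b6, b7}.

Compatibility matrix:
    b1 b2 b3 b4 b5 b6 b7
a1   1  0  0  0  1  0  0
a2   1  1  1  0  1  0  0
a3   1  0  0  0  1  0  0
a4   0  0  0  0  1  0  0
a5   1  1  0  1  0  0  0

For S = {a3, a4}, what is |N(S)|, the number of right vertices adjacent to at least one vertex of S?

2

The union of neighbours of {a3, a4} is {b1, b5}, which has 2 elements.
Since |N(S)| = 2 ≥ |S| = 2, Hall's condition holds for this subset.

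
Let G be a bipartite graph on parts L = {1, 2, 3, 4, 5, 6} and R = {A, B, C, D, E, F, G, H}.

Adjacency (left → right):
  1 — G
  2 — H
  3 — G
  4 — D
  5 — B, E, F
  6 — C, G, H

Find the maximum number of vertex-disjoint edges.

5

One maximum matching: 1–G, 2–H, 4–D, 5–B, 6–C.
The set {1, 3} has only 1 neighbour ({G}), so by Hall's theorem at most 5 of the 6 left vertices can be matched.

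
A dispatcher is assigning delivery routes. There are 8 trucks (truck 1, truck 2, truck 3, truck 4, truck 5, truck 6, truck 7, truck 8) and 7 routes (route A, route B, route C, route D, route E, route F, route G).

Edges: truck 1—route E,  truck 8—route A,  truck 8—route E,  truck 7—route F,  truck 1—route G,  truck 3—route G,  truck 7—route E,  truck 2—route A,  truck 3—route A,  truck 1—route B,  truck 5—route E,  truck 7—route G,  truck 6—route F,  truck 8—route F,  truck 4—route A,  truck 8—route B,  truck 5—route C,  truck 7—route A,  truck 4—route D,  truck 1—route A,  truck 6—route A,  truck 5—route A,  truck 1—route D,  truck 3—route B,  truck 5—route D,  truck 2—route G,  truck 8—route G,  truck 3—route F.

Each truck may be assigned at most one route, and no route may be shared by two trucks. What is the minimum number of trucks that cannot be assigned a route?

1

A valid assignment of size 7: truck 1→route G, truck 2→route A, truck 3→route B, truck 4→route D, truck 5→route C, truck 6→route F, truck 7→route E.
The set {truck 1, truck 2, truck 3, truck 4, truck 6, truck 7, truck 8} has only 6 neighbours ({route A, route B, route D, route E, route F, route G}), so by Hall's theorem at most 7 of the 8 trucks can be matched.
That matches 7 of the 8, leaving 1 unmatched; no matching can do better.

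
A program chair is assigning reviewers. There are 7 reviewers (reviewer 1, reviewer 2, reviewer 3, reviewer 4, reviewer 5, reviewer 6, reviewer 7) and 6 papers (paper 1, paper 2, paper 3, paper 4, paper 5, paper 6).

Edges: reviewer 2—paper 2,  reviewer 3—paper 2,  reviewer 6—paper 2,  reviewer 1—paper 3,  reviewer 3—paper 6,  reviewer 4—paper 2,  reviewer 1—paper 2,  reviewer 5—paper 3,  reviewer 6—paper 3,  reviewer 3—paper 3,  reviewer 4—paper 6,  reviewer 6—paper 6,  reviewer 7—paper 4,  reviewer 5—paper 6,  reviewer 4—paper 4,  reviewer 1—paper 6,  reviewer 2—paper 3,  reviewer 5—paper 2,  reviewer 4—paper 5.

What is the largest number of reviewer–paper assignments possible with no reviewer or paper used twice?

One maximum matching: reviewer 1→paper 2, reviewer 2→paper 3, reviewer 3→paper 6, reviewer 4→paper 5, reviewer 7→paper 4.
The set {reviewer 1, reviewer 2, reviewer 3, reviewer 5, reviewer 6} has only 3 neighbours ({paper 2, paper 3, paper 6}), so by Hall's theorem at most 5 of the 7 reviewers can be matched.

5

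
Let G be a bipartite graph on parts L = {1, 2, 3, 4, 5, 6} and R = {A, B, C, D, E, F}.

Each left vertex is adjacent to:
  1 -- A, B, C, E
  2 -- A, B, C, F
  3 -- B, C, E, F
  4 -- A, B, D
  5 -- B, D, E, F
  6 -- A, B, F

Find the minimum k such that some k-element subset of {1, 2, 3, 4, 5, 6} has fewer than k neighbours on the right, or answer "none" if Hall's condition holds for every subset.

A matching saturating every left vertex exists, for instance 1→A, 2→F, 3→C, 4→D, 5→E, 6→B.
By Hall's marriage theorem, this means |N(S)| ≥ |S| for every subset S, so no violating subset exists.

none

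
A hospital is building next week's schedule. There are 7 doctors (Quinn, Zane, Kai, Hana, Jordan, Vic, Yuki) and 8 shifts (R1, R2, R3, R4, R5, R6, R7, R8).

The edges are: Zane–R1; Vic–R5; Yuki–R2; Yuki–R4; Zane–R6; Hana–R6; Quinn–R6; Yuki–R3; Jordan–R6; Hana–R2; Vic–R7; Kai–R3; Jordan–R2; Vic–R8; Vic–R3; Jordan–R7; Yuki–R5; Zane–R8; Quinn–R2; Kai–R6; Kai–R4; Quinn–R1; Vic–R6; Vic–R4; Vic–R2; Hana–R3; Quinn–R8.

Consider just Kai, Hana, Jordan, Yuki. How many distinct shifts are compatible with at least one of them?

The union of neighbours of {Kai, Hana, Jordan, Yuki} is {R2, R3, R4, R5, R6, R7}, which has 6 elements.
Since |N(S)| = 6 ≥ |S| = 4, Hall's condition holds for this subset.

6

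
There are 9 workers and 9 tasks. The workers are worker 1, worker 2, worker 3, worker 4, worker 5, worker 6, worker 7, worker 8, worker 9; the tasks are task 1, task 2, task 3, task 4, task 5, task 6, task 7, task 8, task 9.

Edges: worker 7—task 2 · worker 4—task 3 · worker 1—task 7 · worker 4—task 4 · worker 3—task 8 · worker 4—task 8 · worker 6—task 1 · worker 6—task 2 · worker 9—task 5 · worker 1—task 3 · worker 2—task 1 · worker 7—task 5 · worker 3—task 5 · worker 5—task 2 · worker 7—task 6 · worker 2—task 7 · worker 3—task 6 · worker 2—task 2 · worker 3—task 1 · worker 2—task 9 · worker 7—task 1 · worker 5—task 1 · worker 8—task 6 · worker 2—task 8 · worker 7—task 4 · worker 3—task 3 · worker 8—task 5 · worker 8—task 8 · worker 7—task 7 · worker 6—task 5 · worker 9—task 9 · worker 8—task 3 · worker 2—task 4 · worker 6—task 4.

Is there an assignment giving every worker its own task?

A valid assignment of size 9: worker 1→task 7, worker 2→task 9, worker 3→task 3, worker 4→task 8, worker 5→task 1, worker 6→task 2, worker 7→task 4, worker 8→task 6, worker 9→task 5.
All 9 workers are covered.

Yes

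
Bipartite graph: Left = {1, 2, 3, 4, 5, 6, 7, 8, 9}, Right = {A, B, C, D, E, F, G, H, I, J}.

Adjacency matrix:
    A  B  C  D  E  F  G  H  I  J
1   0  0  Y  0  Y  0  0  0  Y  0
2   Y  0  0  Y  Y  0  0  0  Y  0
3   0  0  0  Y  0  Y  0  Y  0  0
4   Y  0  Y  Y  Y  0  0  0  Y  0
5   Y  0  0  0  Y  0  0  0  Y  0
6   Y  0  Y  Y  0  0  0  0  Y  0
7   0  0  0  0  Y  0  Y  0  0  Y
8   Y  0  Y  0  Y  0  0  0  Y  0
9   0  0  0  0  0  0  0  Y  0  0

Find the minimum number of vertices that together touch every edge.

The 8 edges 1–C, 2–D, 3–F, 4–A, 5–E, 6–I, 7–J, 9–H form a matching, so any vertex cover needs at least 8 vertices (one per matched edge).
Conversely {3, 7, 9, A, C, D, E, I} meets every edge and has exactly 8 vertices, so 8 is optimal.

8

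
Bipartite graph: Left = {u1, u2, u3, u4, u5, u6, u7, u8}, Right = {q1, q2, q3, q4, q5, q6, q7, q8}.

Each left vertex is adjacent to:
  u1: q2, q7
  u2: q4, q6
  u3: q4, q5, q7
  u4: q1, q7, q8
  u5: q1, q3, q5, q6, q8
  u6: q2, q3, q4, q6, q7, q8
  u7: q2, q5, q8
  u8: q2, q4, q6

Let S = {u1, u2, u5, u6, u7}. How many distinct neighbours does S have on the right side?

8

The union of neighbours of {u1, u2, u5, u6, u7} is {q1, q2, q3, q4, q5, q6, q7, q8}, which has 8 elements.
Since |N(S)| = 8 ≥ |S| = 5, Hall's condition holds for this subset.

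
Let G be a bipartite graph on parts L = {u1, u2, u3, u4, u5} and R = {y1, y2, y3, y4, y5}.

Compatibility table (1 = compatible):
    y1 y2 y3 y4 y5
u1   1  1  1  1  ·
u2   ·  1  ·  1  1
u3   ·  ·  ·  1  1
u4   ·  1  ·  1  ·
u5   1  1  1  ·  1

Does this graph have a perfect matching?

Yes

One maximum matching: u1-y1, u2-y5, u3-y4, u4-y2, u5-y3.
All 5 left vertices are covered.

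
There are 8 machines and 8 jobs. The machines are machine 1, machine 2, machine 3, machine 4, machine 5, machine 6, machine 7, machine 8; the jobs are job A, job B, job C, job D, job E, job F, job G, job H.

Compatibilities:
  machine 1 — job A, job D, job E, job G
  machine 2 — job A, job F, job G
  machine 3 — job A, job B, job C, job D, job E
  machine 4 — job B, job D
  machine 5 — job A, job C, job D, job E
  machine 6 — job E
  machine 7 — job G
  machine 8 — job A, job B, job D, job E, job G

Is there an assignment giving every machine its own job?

No

The set {machine 1, machine 3, machine 4, machine 5, machine 6, machine 7, machine 8} has only 6 neighbours ({job A, job B, job C, job D, job E, job G}), so by Hall's theorem at most 7 of the 8 machines can be matched.
Hence no matching covers every machine.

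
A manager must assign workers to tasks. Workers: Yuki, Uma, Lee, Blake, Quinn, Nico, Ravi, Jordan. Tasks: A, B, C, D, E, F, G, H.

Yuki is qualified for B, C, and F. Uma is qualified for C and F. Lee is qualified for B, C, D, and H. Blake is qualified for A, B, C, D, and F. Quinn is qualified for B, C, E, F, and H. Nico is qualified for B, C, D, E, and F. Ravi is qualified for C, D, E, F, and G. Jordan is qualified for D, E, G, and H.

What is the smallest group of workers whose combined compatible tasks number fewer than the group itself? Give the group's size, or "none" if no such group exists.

A matching saturating every worker exists, for instance Yuki→F, Uma→C, Lee→D, Blake→A, Quinn→H, Nico→B, Ravi→G, Jordan→E.
By Hall's marriage theorem, this means |N(S)| ≥ |S| for every subset S, so no violating subset exists.

none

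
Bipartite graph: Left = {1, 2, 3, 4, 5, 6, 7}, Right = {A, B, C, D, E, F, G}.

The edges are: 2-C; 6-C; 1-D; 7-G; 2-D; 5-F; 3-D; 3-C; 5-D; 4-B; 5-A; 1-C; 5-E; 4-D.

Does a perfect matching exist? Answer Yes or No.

The set {1, 2, 3, 6} has only 2 neighbours ({C, D}), so by Hall's theorem at most 5 of the 7 left vertices can be matched.
Hence no matching covers every left vertex.

No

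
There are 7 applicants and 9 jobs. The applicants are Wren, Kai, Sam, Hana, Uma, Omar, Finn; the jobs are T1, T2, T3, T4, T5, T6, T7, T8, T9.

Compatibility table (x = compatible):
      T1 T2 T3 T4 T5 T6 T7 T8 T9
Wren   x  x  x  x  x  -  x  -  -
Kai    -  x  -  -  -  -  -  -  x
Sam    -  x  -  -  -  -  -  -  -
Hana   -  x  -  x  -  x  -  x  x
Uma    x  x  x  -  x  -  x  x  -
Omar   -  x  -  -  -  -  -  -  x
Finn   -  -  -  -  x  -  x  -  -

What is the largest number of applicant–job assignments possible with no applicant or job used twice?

6

A valid assignment of size 6: Wren–T4, Kai–T9, Sam–T2, Hana–T6, Uma–T5, Finn–T7.
The set {Kai, Sam, Omar} has only 2 neighbours ({T2, T9}), so by Hall's theorem at most 6 of the 7 applicants can be matched.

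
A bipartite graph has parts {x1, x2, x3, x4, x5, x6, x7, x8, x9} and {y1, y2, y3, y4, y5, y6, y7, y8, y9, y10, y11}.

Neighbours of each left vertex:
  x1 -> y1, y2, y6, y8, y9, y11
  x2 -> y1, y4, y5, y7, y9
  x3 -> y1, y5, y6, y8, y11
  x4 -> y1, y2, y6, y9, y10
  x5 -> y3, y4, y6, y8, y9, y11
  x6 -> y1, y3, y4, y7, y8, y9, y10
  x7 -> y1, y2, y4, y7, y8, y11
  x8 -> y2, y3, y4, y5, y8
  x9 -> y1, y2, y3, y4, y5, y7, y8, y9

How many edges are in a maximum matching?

For example, pair x1–y11, x2–y1, x3–y5, x4–y6, x5–y9, x6–y10, x7–y4, x8–y3, x9–y7.
All 9 left vertices are matched, so no larger matching exists.

9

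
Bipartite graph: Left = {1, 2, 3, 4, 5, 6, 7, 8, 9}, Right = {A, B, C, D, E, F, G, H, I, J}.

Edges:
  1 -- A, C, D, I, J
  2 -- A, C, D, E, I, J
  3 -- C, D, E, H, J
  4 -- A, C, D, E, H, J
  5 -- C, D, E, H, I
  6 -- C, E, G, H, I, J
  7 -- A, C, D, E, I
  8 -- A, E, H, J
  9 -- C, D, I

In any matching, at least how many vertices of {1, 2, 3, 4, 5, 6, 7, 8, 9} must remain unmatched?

1

For example, pair 1–C, 2–I, 3–J, 4–A, 5–H, 6–G, 7–D, 8–E.
The set {1, 2, 3, 4, 5, 7, 8, 9} has only 7 neighbours ({A, C, D, E, H, I, J}), so by Hall's theorem at most 8 of the 9 left vertices can be matched.
That matches 8 of the 9, leaving 1 unmatched; no matching can do better.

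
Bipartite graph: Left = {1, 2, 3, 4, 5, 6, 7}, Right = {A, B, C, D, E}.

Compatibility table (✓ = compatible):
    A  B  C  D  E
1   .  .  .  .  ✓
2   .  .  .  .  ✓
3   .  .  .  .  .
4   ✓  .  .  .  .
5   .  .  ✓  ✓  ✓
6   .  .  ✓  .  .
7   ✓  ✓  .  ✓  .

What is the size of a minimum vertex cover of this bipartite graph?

5

The 5 edges 1–E, 4–A, 5–D, 6–C, 7–B form a matching, so any vertex cover needs at least 5 vertices (one per matched edge).
Conversely {4, 5, 6, 7, E} meets every edge and has exactly 5 vertices, so 5 is optimal.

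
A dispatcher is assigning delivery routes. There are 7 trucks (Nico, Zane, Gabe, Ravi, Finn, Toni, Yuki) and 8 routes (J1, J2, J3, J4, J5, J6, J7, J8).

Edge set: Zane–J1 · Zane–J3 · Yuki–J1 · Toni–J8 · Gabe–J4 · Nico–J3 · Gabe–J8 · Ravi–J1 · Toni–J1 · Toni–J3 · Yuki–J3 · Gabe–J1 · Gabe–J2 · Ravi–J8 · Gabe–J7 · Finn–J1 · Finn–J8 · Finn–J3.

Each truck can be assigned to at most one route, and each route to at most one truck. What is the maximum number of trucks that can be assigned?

A valid assignment of size 4: Nico→J3, Zane→J1, Gabe→J2, Ravi→J8.
The set {Nico, Zane, Ravi, Finn, Toni, Yuki} has only 3 neighbours ({J1, J3, J8}), so by Hall's theorem at most 4 of the 7 trucks can be matched.

4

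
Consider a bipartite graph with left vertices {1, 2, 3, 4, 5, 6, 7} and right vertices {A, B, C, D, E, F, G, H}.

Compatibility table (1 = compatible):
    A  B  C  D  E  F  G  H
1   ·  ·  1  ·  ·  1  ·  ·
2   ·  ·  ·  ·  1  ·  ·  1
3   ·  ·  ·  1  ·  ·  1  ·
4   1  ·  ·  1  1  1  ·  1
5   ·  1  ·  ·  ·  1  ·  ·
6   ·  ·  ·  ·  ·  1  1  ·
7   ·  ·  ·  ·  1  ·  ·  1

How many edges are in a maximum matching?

One maximum matching: 1→C, 2→H, 3→G, 4→A, 5→B, 6→F, 7→E.
All 7 left vertices are matched, so no larger matching exists.

7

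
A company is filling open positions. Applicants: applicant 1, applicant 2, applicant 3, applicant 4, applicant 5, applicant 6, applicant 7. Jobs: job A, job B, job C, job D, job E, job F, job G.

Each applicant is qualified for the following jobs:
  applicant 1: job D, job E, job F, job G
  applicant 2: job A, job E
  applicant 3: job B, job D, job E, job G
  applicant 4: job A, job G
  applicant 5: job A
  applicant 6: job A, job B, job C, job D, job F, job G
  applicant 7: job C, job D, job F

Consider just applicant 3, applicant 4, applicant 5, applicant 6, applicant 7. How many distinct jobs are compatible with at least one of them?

7

The union of neighbours of {applicant 3, applicant 4, applicant 5, applicant 6, applicant 7} is {job A, job B, job C, job D, job E, job F, job G}, which has 7 elements.
Since |N(S)| = 7 ≥ |S| = 5, Hall's condition holds for this subset.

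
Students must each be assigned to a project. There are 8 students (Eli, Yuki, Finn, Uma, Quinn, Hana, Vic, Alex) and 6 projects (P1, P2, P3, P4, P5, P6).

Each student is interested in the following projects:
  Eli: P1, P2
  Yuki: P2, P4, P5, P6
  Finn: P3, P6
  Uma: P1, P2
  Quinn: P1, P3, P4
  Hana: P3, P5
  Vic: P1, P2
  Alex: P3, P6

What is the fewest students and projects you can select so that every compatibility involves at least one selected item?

A maximum matching has 6 edges (e.g. Eli–P2, Yuki–P6, Finn–P3, Uma–P1, Quinn–P4, Hana–P5).
By König's theorem the minimum vertex cover has the same size. One such cover is {P1, P2, P3, P4, P5, P6}.

6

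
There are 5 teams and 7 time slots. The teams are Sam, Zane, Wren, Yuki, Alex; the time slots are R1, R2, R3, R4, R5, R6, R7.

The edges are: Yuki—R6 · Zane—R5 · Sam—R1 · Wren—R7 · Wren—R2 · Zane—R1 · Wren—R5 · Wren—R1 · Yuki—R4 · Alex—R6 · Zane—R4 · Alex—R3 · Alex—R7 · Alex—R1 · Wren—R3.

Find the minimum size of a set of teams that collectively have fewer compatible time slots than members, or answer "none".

none

A matching saturating every team exists, for instance Sam→R1, Zane→R5, Wren→R3, Yuki→R4, Alex→R7.
By Hall's marriage theorem, this means |N(S)| ≥ |S| for every subset S, so no violating subset exists.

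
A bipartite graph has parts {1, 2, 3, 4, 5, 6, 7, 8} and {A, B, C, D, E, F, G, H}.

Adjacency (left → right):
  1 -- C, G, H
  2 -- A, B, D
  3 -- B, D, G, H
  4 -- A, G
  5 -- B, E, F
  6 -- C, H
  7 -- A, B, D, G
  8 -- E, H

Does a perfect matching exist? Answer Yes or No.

A valid assignment of size 8: 1-C, 2-D, 3-G, 4-A, 5-F, 6-H, 7-B, 8-E.
All 8 left vertices are covered.

Yes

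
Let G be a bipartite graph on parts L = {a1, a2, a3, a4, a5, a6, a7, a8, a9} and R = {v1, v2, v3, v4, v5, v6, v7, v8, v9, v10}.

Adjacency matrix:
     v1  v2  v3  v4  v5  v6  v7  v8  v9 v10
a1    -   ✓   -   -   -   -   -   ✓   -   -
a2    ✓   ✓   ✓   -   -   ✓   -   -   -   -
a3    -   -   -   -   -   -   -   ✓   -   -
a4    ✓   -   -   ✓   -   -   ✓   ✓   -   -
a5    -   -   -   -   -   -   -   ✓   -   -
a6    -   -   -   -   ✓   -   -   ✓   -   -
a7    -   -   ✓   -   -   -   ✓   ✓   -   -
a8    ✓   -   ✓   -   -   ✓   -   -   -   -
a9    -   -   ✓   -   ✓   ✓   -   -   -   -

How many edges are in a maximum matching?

8

For example, pair a1–v2, a2–v3, a3–v8, a4–v4, a6–v5, a7–v7, a8–v1, a9–v6.
The set {a3, a5} has only 1 neighbour ({v8}), so by Hall's theorem at most 8 of the 9 left vertices can be matched.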